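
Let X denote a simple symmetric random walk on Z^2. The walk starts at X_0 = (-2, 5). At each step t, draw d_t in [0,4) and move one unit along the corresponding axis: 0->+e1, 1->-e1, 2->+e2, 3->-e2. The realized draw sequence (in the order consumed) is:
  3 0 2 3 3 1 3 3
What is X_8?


t=0: X=(-2, 5), d=3 → -e2, X_1=(-2, 4)
t=1: X=(-2, 4), d=0 → +e1, X_2=(-1, 4)
t=2: X=(-1, 4), d=2 → +e2, X_3=(-1, 5)
t=3: X=(-1, 5), d=3 → -e2, X_4=(-1, 4)
t=4: X=(-1, 4), d=3 → -e2, X_5=(-1, 3)
t=5: X=(-1, 3), d=1 → -e1, X_6=(-2, 3)
t=6: X=(-2, 3), d=3 → -e2, X_7=(-2, 2)
t=7: X=(-2, 2), d=3 → -e2, X_8=(-2, 1)

(-2, 1)


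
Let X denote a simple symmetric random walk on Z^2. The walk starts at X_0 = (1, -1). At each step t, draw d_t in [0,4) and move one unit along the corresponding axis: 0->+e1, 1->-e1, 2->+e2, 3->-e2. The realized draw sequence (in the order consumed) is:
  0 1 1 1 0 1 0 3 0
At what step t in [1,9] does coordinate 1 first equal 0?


3

t=0: X=(1, -1), d=0 → +e1, X_1=(2, -1)
t=1: X=(2, -1), d=1 → -e1, X_2=(1, -1)
t=2: X=(1, -1), d=1 → -e1, X_3=(0, -1)
t=3: X=(0, -1), d=1 → -e1, X_4=(-1, -1)
t=4: X=(-1, -1), d=0 → +e1, X_5=(0, -1)
t=5: X=(0, -1), d=1 → -e1, X_6=(-1, -1)
t=6: X=(-1, -1), d=0 → +e1, X_7=(0, -1)
t=7: X=(0, -1), d=3 → -e2, X_8=(0, -2)
t=8: X=(0, -2), d=0 → +e1, X_9=(1, -2)


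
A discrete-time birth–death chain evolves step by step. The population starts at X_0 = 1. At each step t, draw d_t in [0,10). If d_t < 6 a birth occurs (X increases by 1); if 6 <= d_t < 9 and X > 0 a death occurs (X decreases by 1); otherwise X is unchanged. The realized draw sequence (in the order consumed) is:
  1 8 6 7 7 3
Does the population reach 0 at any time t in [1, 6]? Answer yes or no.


t=0: X=1, d=1 → birth, X_1=2
t=1: X=2, d=8 → death, X_2=1
t=2: X=1, d=6 → death, X_3=0
t=3: X=0, d=7 → hold, X_4=0
t=4: X=0, d=7 → hold, X_5=0
t=5: X=0, d=3 → birth, X_6=1

yes


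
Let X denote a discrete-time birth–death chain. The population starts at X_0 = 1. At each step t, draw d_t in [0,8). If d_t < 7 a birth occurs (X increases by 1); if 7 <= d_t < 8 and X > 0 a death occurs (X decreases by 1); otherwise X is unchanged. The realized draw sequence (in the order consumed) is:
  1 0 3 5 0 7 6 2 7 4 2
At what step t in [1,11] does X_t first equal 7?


t=0: X=1, d=1 → birth, X_1=2
t=1: X=2, d=0 → birth, X_2=3
t=2: X=3, d=3 → birth, X_3=4
t=3: X=4, d=5 → birth, X_4=5
t=4: X=5, d=0 → birth, X_5=6
t=5: X=6, d=7 → death, X_6=5
t=6: X=5, d=6 → birth, X_7=6
t=7: X=6, d=2 → birth, X_8=7
t=8: X=7, d=7 → death, X_9=6
t=9: X=6, d=4 → birth, X_10=7
t=10: X=7, d=2 → birth, X_11=8

8


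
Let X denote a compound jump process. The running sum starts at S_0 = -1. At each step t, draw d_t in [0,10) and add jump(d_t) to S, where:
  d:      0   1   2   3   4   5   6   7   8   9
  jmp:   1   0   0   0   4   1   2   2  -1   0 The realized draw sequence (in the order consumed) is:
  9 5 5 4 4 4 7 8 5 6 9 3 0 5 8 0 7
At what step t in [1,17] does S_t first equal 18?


13

t=0: S=-1, d=9, jump=0, S_1=-1
t=1: S=-1, d=5, jump=1, S_2=0
t=2: S=0, d=5, jump=1, S_3=1
t=3: S=1, d=4, jump=4, S_4=5
t=4: S=5, d=4, jump=4, S_5=9
t=5: S=9, d=4, jump=4, S_6=13
t=6: S=13, d=7, jump=2, S_7=15
t=7: S=15, d=8, jump=-1, S_8=14
t=8: S=14, d=5, jump=1, S_9=15
t=9: S=15, d=6, jump=2, S_10=17
t=10: S=17, d=9, jump=0, S_11=17
t=11: S=17, d=3, jump=0, S_12=17
t=12: S=17, d=0, jump=1, S_13=18
t=13: S=18, d=5, jump=1, S_14=19
t=14: S=19, d=8, jump=-1, S_15=18
t=15: S=18, d=0, jump=1, S_16=19
t=16: S=19, d=7, jump=2, S_17=21


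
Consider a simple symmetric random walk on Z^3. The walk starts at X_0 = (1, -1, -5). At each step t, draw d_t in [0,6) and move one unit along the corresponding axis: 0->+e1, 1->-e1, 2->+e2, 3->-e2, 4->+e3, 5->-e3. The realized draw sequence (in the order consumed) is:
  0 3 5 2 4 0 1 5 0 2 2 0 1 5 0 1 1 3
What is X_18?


(2, 0, -7)

t=0: X=(1, -1, -5), d=0 → +e1, X_1=(2, -1, -5)
t=1: X=(2, -1, -5), d=3 → -e2, X_2=(2, -2, -5)
t=2: X=(2, -2, -5), d=5 → -e3, X_3=(2, -2, -6)
t=3: X=(2, -2, -6), d=2 → +e2, X_4=(2, -1, -6)
t=4: X=(2, -1, -6), d=4 → +e3, X_5=(2, -1, -5)
t=5: X=(2, -1, -5), d=0 → +e1, X_6=(3, -1, -5)
t=6: X=(3, -1, -5), d=1 → -e1, X_7=(2, -1, -5)
t=7: X=(2, -1, -5), d=5 → -e3, X_8=(2, -1, -6)
t=8: X=(2, -1, -6), d=0 → +e1, X_9=(3, -1, -6)
t=9: X=(3, -1, -6), d=2 → +e2, X_10=(3, 0, -6)
t=10: X=(3, 0, -6), d=2 → +e2, X_11=(3, 1, -6)
t=11: X=(3, 1, -6), d=0 → +e1, X_12=(4, 1, -6)
t=12: X=(4, 1, -6), d=1 → -e1, X_13=(3, 1, -6)
t=13: X=(3, 1, -6), d=5 → -e3, X_14=(3, 1, -7)
t=14: X=(3, 1, -7), d=0 → +e1, X_15=(4, 1, -7)
t=15: X=(4, 1, -7), d=1 → -e1, X_16=(3, 1, -7)
t=16: X=(3, 1, -7), d=1 → -e1, X_17=(2, 1, -7)
t=17: X=(2, 1, -7), d=3 → -e2, X_18=(2, 0, -7)


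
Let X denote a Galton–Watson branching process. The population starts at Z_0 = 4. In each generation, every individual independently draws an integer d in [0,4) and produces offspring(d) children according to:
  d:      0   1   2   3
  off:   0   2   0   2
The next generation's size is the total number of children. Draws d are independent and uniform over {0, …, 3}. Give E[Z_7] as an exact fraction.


Outcome values over d=0..3: [0, 2, 0, 2]
Σy = 4, Σy² = 8, M = 4
μ = 4/4 = 1,  σ² = 8/4 − (1)² = 1
E[Z_0] = 4
E[Z_1] = 1·E[Z_0] = 4
E[Z_2] = 1·E[Z_1] = 4
E[Z_3] = 1·E[Z_2] = 4
E[Z_4] = 1·E[Z_3] = 4
E[Z_5] = 1·E[Z_4] = 4
E[Z_6] = 1·E[Z_5] = 4
E[Z_7] = 1·E[Z_6] = 4

4


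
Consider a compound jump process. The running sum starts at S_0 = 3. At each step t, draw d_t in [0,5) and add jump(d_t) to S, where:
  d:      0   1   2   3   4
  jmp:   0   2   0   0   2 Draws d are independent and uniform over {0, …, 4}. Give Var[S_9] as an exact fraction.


Outcome values over d=0..4: [0, 2, 0, 0, 2]
Σy = 4, Σy² = 8, M = 5
μ = 4/5 = 4/5,  σ² = 8/5 − (4/5)² = 24/25
Independent increments: Var[S_9] = 9·σ² = 9·(24/25) = 216/25

216/25


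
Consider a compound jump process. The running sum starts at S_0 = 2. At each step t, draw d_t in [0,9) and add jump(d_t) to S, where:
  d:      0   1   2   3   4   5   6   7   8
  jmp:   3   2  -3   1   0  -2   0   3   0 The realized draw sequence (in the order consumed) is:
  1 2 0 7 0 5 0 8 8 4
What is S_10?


t=0: S=2, d=1, jump=2, S_1=4
t=1: S=4, d=2, jump=-3, S_2=1
t=2: S=1, d=0, jump=3, S_3=4
t=3: S=4, d=7, jump=3, S_4=7
t=4: S=7, d=0, jump=3, S_5=10
t=5: S=10, d=5, jump=-2, S_6=8
t=6: S=8, d=0, jump=3, S_7=11
t=7: S=11, d=8, jump=0, S_8=11
t=8: S=11, d=8, jump=0, S_9=11
t=9: S=11, d=4, jump=0, S_10=11

11


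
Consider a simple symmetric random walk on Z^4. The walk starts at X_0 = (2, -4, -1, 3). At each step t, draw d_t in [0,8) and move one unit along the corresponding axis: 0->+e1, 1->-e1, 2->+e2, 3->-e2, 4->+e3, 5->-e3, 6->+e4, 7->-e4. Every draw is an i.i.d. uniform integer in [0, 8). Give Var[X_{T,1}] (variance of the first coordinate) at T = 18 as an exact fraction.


9/2

Outcome values over d=0..7: [1, -1, 0, 0, 0, 0, 0, 0]
Σy = 0, Σy² = 2, M = 8
μ = 0/8 = 0,  σ² = 2/8 − (0)² = 1/4
Independent increments: Var[X_18] = 18·σ² = 18·(1/4) = 9/2


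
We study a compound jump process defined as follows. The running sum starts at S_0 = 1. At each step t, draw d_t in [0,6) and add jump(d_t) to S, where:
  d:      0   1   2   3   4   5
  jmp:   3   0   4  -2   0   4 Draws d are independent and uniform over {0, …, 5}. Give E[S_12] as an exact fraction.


Outcome values over d=0..5: [3, 0, 4, -2, 0, 4]
Σy = 9, Σy² = 45, M = 6
μ = 9/6 = 3/2,  σ² = 45/6 − (3/2)² = 21/4
E[S_12] = 1 + 12·(3/2) = 19

19


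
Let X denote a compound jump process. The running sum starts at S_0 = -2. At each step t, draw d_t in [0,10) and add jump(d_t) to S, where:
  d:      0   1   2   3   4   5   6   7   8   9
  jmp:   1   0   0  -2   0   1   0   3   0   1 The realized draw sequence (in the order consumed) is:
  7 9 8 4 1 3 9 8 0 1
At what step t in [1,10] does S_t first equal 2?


2

t=0: S=-2, d=7, jump=3, S_1=1
t=1: S=1, d=9, jump=1, S_2=2
t=2: S=2, d=8, jump=0, S_3=2
t=3: S=2, d=4, jump=0, S_4=2
t=4: S=2, d=1, jump=0, S_5=2
t=5: S=2, d=3, jump=-2, S_6=0
t=6: S=0, d=9, jump=1, S_7=1
t=7: S=1, d=8, jump=0, S_8=1
t=8: S=1, d=0, jump=1, S_9=2
t=9: S=2, d=1, jump=0, S_10=2


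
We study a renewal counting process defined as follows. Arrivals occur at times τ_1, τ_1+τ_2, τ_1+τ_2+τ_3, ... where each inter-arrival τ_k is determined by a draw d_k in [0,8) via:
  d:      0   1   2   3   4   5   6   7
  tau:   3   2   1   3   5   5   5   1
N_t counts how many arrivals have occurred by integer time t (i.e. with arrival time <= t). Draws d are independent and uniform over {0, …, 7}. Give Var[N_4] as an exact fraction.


Inter-arrival values over d=0..7: [3, 2, 1, 3, 5, 5, 5, 1]
Each d has probability 1/8, so the pmf of τ is: f(1) = 1/4, f(2) = 1/8, f(3) = 1/4, f(5) = 3/8
Let p_n(j) = P(N_n = j), with p_0 = [1]. Condition on τ_1: p_n(0) = P(τ > n), and for j >= 1, p_n(j) = Σ_{k<=n} f(k)·p_{n−k}(j−1)
p_1 = [3/4, 1/4]  (j = 0..1)
p_2 = [5/8, 5/16, 1/16]  (j = 0..2)
p_3 = [3/8, 1/2, 7/64, 1/64]  (j = 0..3)
p_4 = [3/8, 23/64, 29/128, 9/256, 1/256]  (j = 0..4)
E[N_4] = Σ j·p_4(j) = 239/256;  E[N_4²] = Σ j²·p_4(j) = 421/256
Var[N_4] = 421/256 − (239/256)² = 50655/65536

50655/65536


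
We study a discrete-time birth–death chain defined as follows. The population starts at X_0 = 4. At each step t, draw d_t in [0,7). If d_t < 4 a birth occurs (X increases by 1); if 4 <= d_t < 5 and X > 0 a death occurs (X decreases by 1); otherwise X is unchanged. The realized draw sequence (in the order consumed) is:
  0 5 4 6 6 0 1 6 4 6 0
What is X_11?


6

t=0: X=4, d=0 → birth, X_1=5
t=1: X=5, d=5 → hold, X_2=5
t=2: X=5, d=4 → death, X_3=4
t=3: X=4, d=6 → hold, X_4=4
t=4: X=4, d=6 → hold, X_5=4
t=5: X=4, d=0 → birth, X_6=5
t=6: X=5, d=1 → birth, X_7=6
t=7: X=6, d=6 → hold, X_8=6
t=8: X=6, d=4 → death, X_9=5
t=9: X=5, d=6 → hold, X_10=5
t=10: X=5, d=0 → birth, X_11=6


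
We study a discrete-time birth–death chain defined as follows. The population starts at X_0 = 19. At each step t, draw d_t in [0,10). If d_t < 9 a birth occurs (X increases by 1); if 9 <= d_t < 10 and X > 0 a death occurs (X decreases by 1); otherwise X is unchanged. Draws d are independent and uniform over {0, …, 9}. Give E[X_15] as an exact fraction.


31

X can drop by at most 1 per step and X_0 = 19 > T = 15, so X_t >= 19 − t >= 4 > 0 for every t <= 15: the floor at 0 (the 'and X > 0' condition) never binds. Hence X_15 = X_0 + Σ_{t<15} Y_t with i.i.d. increments Y_t = y(d_t) ∈ {+1, −1, 0}.
Outcome values over d=0..9: [1, 1, 1, 1, 1, 1, 1, 1, 1, -1]
Σy = 8, Σy² = 10, M = 10
μ = 8/10 = 4/5,  σ² = 10/10 − (4/5)² = 9/25
E[X_15] = 19 + 15·(4/5) = 31


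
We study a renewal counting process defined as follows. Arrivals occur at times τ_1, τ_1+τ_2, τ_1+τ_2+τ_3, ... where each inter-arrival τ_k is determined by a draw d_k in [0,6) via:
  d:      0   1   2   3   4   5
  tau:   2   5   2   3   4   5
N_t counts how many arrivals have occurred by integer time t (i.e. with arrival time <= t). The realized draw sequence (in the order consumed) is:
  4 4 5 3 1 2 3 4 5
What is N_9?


2

draw d_1=4: τ_1=4, arrival time A_1=4
draw d_2=4: τ_2=4, arrival time A_2=8
draw d_3=5: τ_3=5, arrival time A_3=13
draw d_4=3: τ_4=3, arrival time A_4=16
draw d_5=1: τ_5=5, arrival time A_5=21
draw d_6=2: τ_6=2, arrival time A_6=23
draw d_7=3: τ_7=3, arrival time A_7=26
draw d_8=4: τ_8=4, arrival time A_8=30
draw d_9=5: τ_9=5, arrival time A_9=35
N_t over t=0..9: 0:0 1:0 2:0 3:0 4:1 5:1 6:1 7:1 8:2 9:2


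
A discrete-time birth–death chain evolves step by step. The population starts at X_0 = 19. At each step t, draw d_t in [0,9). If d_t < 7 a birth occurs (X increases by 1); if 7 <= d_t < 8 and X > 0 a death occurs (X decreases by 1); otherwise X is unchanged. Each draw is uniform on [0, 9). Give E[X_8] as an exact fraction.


73/3

X can drop by at most 1 per step and X_0 = 19 > T = 8, so X_t >= 19 − t >= 11 > 0 for every t <= 8: the floor at 0 (the 'and X > 0' condition) never binds. Hence X_8 = X_0 + Σ_{t<8} Y_t with i.i.d. increments Y_t = y(d_t) ∈ {+1, −1, 0}.
Outcome values over d=0..8: [1, 1, 1, 1, 1, 1, 1, -1, 0]
Σy = 6, Σy² = 8, M = 9
μ = 6/9 = 2/3,  σ² = 8/9 − (2/3)² = 4/9
E[X_8] = 19 + 8·(2/3) = 73/3


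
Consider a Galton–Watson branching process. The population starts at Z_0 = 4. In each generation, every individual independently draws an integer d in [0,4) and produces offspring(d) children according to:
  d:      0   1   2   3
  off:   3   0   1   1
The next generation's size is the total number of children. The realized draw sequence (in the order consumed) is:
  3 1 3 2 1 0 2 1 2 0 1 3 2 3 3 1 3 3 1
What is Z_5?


2

gen 0: Z_0=4, draws=[3, 1, 3, 2], offspring=[1, 0, 1, 1], Z_1=3
gen 1: Z_1=3, draws=[1, 0, 2], offspring=[0, 3, 1], Z_2=4
gen 2: Z_2=4, draws=[1, 2, 0, 1], offspring=[0, 1, 3, 0], Z_3=4
gen 3: Z_3=4, draws=[3, 2, 3, 3], offspring=[1, 1, 1, 1], Z_4=4
gen 4: Z_4=4, draws=[1, 3, 3, 1], offspring=[0, 1, 1, 0], Z_5=2


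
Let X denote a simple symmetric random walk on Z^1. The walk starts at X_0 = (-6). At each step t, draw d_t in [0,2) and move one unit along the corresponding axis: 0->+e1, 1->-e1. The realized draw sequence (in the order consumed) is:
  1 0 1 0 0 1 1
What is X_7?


(-7)

t=0: X=(-6), d=1 → -e1, X_1=(-7)
t=1: X=(-7), d=0 → +e1, X_2=(-6)
t=2: X=(-6), d=1 → -e1, X_3=(-7)
t=3: X=(-7), d=0 → +e1, X_4=(-6)
t=4: X=(-6), d=0 → +e1, X_5=(-5)
t=5: X=(-5), d=1 → -e1, X_6=(-6)
t=6: X=(-6), d=1 → -e1, X_7=(-7)


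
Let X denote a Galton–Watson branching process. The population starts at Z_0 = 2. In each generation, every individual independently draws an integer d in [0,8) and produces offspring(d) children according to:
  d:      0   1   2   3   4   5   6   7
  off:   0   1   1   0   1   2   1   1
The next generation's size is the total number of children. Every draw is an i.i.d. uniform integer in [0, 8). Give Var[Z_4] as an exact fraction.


13371855/8388608

Outcome values over d=0..7: [0, 1, 1, 0, 1, 2, 1, 1]
Σy = 7, Σy² = 9, M = 8
μ = 7/8 = 7/8,  σ² = 9/8 − (7/8)² = 23/64
V_0 = 0, E_0 = 2
V_1 = 23/64·E_0 + (7/8)²·V_0 = 23/32;  E_1 = 7/4
V_2 = 23/64·E_1 + (7/8)²·V_1 = 2415/2048;  E_2 = 49/32
V_3 = 23/64·E_2 + (7/8)²·V_2 = 190463/131072;  E_3 = 343/256
V_4 = 23/64·E_3 + (7/8)²·V_3 = 13371855/8388608;  E_4 = 2401/2048


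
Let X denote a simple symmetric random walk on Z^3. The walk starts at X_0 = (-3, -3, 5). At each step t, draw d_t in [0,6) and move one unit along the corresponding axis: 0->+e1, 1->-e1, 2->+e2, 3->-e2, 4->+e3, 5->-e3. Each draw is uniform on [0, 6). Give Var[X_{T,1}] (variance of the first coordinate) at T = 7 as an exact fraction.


7/3

Outcome values over d=0..5: [1, -1, 0, 0, 0, 0]
Σy = 0, Σy² = 2, M = 6
μ = 0/6 = 0,  σ² = 2/6 − (0)² = 1/3
Independent increments: Var[X_7] = 7·σ² = 7·(1/3) = 7/3


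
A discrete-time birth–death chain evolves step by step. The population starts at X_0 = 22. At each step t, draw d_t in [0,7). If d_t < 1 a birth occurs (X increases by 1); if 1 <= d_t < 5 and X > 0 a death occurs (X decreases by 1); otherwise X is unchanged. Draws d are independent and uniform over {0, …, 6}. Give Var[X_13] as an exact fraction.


X can drop by at most 1 per step and X_0 = 22 > T = 13, so X_t >= 22 − t >= 9 > 0 for every t <= 13: the floor at 0 (the 'and X > 0' condition) never binds. Hence X_13 = X_0 + Σ_{t<13} Y_t with i.i.d. increments Y_t = y(d_t) ∈ {+1, −1, 0}.
Outcome values over d=0..6: [1, -1, -1, -1, -1, 0, 0]
Σy = -3, Σy² = 5, M = 7
μ = -3/7 = -3/7,  σ² = 5/7 − (-3/7)² = 26/49
Independent increments: Var[X_13] = 13·σ² = 13·(26/49) = 338/49

338/49


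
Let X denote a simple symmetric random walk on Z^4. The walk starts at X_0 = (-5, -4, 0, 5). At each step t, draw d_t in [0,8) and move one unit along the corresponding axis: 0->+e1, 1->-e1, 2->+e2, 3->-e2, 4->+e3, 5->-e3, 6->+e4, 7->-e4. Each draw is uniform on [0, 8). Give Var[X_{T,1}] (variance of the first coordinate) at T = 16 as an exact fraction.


4

Outcome values over d=0..7: [1, -1, 0, 0, 0, 0, 0, 0]
Σy = 0, Σy² = 2, M = 8
μ = 0/8 = 0,  σ² = 2/8 − (0)² = 1/4
Independent increments: Var[X_16] = 16·σ² = 16·(1/4) = 4


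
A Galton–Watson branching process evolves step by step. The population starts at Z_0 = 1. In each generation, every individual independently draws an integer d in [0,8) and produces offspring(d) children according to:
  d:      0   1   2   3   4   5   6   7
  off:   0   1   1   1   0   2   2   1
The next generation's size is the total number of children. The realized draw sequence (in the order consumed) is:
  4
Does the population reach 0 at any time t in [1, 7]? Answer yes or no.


gen 0: Z_0=1, draws=[4], offspring=[0], Z_1=0
gen 1: Z_1=0, draws=[], offspring=[], Z_2=0
gen 2: Z_2=0, draws=[], offspring=[], Z_3=0
gen 3: Z_3=0, draws=[], offspring=[], Z_4=0
gen 4: Z_4=0, draws=[], offspring=[], Z_5=0
gen 5: Z_5=0, draws=[], offspring=[], Z_6=0
gen 6: Z_6=0, draws=[], offspring=[], Z_7=0

yes


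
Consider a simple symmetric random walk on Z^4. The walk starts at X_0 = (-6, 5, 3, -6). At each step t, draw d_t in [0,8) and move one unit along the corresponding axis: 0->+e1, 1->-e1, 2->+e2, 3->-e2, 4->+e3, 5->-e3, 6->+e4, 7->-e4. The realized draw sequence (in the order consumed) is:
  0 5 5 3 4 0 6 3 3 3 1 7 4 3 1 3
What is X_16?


t=0: X=(-6, 5, 3, -6), d=0 → +e1, X_1=(-5, 5, 3, -6)
t=1: X=(-5, 5, 3, -6), d=5 → -e3, X_2=(-5, 5, 2, -6)
t=2: X=(-5, 5, 2, -6), d=5 → -e3, X_3=(-5, 5, 1, -6)
t=3: X=(-5, 5, 1, -6), d=3 → -e2, X_4=(-5, 4, 1, -6)
t=4: X=(-5, 4, 1, -6), d=4 → +e3, X_5=(-5, 4, 2, -6)
t=5: X=(-5, 4, 2, -6), d=0 → +e1, X_6=(-4, 4, 2, -6)
t=6: X=(-4, 4, 2, -6), d=6 → +e4, X_7=(-4, 4, 2, -5)
t=7: X=(-4, 4, 2, -5), d=3 → -e2, X_8=(-4, 3, 2, -5)
t=8: X=(-4, 3, 2, -5), d=3 → -e2, X_9=(-4, 2, 2, -5)
t=9: X=(-4, 2, 2, -5), d=3 → -e2, X_10=(-4, 1, 2, -5)
t=10: X=(-4, 1, 2, -5), d=1 → -e1, X_11=(-5, 1, 2, -5)
t=11: X=(-5, 1, 2, -5), d=7 → -e4, X_12=(-5, 1, 2, -6)
t=12: X=(-5, 1, 2, -6), d=4 → +e3, X_13=(-5, 1, 3, -6)
t=13: X=(-5, 1, 3, -6), d=3 → -e2, X_14=(-5, 0, 3, -6)
t=14: X=(-5, 0, 3, -6), d=1 → -e1, X_15=(-6, 0, 3, -6)
t=15: X=(-6, 0, 3, -6), d=3 → -e2, X_16=(-6, -1, 3, -6)

(-6, -1, 3, -6)


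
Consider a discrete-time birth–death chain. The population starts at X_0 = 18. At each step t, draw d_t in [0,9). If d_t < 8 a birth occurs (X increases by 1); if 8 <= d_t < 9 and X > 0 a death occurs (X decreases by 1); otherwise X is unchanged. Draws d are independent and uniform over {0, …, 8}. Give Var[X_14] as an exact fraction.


X can drop by at most 1 per step and X_0 = 18 > T = 14, so X_t >= 18 − t >= 4 > 0 for every t <= 14: the floor at 0 (the 'and X > 0' condition) never binds. Hence X_14 = X_0 + Σ_{t<14} Y_t with i.i.d. increments Y_t = y(d_t) ∈ {+1, −1, 0}.
Outcome values over d=0..8: [1, 1, 1, 1, 1, 1, 1, 1, -1]
Σy = 7, Σy² = 9, M = 9
μ = 7/9 = 7/9,  σ² = 9/9 − (7/9)² = 32/81
Independent increments: Var[X_14] = 14·σ² = 14·(32/81) = 448/81

448/81


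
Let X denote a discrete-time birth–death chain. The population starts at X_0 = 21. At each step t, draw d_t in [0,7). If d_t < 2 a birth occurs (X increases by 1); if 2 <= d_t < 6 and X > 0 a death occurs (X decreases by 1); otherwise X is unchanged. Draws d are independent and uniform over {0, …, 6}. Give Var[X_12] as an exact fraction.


X can drop by at most 1 per step and X_0 = 21 > T = 12, so X_t >= 21 − t >= 9 > 0 for every t <= 12: the floor at 0 (the 'and X > 0' condition) never binds. Hence X_12 = X_0 + Σ_{t<12} Y_t with i.i.d. increments Y_t = y(d_t) ∈ {+1, −1, 0}.
Outcome values over d=0..6: [1, 1, -1, -1, -1, -1, 0]
Σy = -2, Σy² = 6, M = 7
μ = -2/7 = -2/7,  σ² = 6/7 − (-2/7)² = 38/49
Independent increments: Var[X_12] = 12·σ² = 12·(38/49) = 456/49

456/49


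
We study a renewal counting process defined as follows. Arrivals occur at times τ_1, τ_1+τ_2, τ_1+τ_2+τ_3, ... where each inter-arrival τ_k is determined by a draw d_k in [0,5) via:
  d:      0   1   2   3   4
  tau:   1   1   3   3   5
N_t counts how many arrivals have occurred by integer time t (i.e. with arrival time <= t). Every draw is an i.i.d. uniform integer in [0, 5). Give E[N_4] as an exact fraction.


856/625

Inter-arrival values over d=0..4: [1, 1, 3, 3, 5]
Each d has probability 1/5, so the pmf of τ is: f(1) = 2/5, f(3) = 2/5, f(5) = 1/5
Renewal equation for m(n) = E[N_n]: condition on τ_1 = k (if k <= n, one arrival plus a fresh copy on the remaining n−k steps): m(n) = F(n) + Σ_{k<=n} f(k)·m(n−k), where F(n) = P(τ <= n) and m(0) = 0
m(1) = F(1) = 2/5
m(2) = F(2) + f(1)·m(1) = 2/5 + 2/5·2/5 = 14/25
m(3) = F(3) + f(1)·m(2) = 4/5 + 2/5·14/25 = 128/125
m(4) = F(4) + f(1)·m(3) + f(3)·m(1) = 4/5 + 2/5·128/125 + 2/5·2/5 = 856/625
E[N_4] = m(4) = 856/625


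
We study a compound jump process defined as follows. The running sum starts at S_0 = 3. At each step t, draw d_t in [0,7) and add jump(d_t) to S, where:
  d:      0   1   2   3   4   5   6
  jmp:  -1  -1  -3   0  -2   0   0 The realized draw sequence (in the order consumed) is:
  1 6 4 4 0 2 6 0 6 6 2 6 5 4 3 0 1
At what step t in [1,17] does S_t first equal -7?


8

t=0: S=3, d=1, jump=-1, S_1=2
t=1: S=2, d=6, jump=0, S_2=2
t=2: S=2, d=4, jump=-2, S_3=0
t=3: S=0, d=4, jump=-2, S_4=-2
t=4: S=-2, d=0, jump=-1, S_5=-3
t=5: S=-3, d=2, jump=-3, S_6=-6
t=6: S=-6, d=6, jump=0, S_7=-6
t=7: S=-6, d=0, jump=-1, S_8=-7
t=8: S=-7, d=6, jump=0, S_9=-7
t=9: S=-7, d=6, jump=0, S_10=-7
t=10: S=-7, d=2, jump=-3, S_11=-10
t=11: S=-10, d=6, jump=0, S_12=-10
t=12: S=-10, d=5, jump=0, S_13=-10
t=13: S=-10, d=4, jump=-2, S_14=-12
t=14: S=-12, d=3, jump=0, S_15=-12
t=15: S=-12, d=0, jump=-1, S_16=-13
t=16: S=-13, d=1, jump=-1, S_17=-14


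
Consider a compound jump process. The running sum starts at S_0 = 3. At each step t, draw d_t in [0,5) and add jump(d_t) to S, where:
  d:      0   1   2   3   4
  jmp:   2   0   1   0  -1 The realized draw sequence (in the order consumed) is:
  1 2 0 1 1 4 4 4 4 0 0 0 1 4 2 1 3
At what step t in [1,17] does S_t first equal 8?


t=0: S=3, d=1, jump=0, S_1=3
t=1: S=3, d=2, jump=1, S_2=4
t=2: S=4, d=0, jump=2, S_3=6
t=3: S=6, d=1, jump=0, S_4=6
t=4: S=6, d=1, jump=0, S_5=6
t=5: S=6, d=4, jump=-1, S_6=5
t=6: S=5, d=4, jump=-1, S_7=4
t=7: S=4, d=4, jump=-1, S_8=3
t=8: S=3, d=4, jump=-1, S_9=2
t=9: S=2, d=0, jump=2, S_10=4
t=10: S=4, d=0, jump=2, S_11=6
t=11: S=6, d=0, jump=2, S_12=8
t=12: S=8, d=1, jump=0, S_13=8
t=13: S=8, d=4, jump=-1, S_14=7
t=14: S=7, d=2, jump=1, S_15=8
t=15: S=8, d=1, jump=0, S_16=8
t=16: S=8, d=3, jump=0, S_17=8

12


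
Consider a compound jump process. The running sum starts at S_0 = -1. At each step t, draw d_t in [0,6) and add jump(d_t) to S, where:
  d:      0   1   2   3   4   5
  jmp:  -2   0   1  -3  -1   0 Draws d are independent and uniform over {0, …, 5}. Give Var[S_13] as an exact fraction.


845/36

Outcome values over d=0..5: [-2, 0, 1, -3, -1, 0]
Σy = -5, Σy² = 15, M = 6
μ = -5/6 = -5/6,  σ² = 15/6 − (-5/6)² = 65/36
Independent increments: Var[S_13] = 13·σ² = 13·(65/36) = 845/36


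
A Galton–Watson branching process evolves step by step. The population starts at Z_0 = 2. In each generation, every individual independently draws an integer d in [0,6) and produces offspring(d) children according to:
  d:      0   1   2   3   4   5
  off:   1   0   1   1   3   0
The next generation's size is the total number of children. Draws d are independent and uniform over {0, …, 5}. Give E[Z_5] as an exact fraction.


2

Outcome values over d=0..5: [1, 0, 1, 1, 3, 0]
Σy = 6, Σy² = 12, M = 6
μ = 6/6 = 1,  σ² = 12/6 − (1)² = 1
E[Z_0] = 2
E[Z_1] = 1·E[Z_0] = 2
E[Z_2] = 1·E[Z_1] = 2
E[Z_3] = 1·E[Z_2] = 2
E[Z_4] = 1·E[Z_3] = 2
E[Z_5] = 1·E[Z_4] = 2


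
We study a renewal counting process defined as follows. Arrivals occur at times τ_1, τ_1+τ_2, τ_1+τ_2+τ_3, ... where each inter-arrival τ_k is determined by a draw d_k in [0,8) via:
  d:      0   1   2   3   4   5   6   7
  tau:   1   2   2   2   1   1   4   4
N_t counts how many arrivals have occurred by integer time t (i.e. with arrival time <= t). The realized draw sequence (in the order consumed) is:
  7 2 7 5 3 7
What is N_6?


2

draw d_1=7: τ_1=4, arrival time A_1=4
draw d_2=2: τ_2=2, arrival time A_2=6
draw d_3=7: τ_3=4, arrival time A_3=10
draw d_4=5: τ_4=1, arrival time A_4=11
draw d_5=3: τ_5=2, arrival time A_5=13
draw d_6=7: τ_6=4, arrival time A_6=17
N_t over t=0..6: 0:0 1:0 2:0 3:0 4:1 5:1 6:2


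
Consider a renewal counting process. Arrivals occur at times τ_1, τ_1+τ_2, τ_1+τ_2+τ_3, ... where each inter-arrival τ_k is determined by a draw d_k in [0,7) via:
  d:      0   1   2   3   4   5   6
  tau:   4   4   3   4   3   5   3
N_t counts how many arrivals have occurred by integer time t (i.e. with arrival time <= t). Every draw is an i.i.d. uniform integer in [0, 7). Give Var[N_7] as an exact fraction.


594/2401

Inter-arrival values over d=0..6: [4, 4, 3, 4, 3, 5, 3]
Each d has probability 1/7, so the pmf of τ is: f(3) = 3/7, f(4) = 3/7, f(5) = 1/7
Let p_n(j) = P(N_n = j), with p_0 = [1]. Condition on τ_1: p_n(0) = P(τ > n), and for j >= 1, p_n(j) = Σ_{k<=n} f(k)·p_{n−k}(j−1)
p_1 = [1]  (j = 0)
p_2 = [1]  (j = 0)
p_3 = [4/7, 3/7]  (j = 0..1)
p_4 = [1/7, 6/7]  (j = 0..1)
p_5 = [0, 1]  (j = 0..1)
p_6 = [0, 40/49, 9/49]  (j = 0..2)
p_7 = [0, 22/49, 27/49]  (j = 0..2)
E[N_7] = Σ j·p_7(j) = 76/49;  E[N_7²] = Σ j²·p_7(j) = 130/49
Var[N_7] = 130/49 − (76/49)² = 594/2401


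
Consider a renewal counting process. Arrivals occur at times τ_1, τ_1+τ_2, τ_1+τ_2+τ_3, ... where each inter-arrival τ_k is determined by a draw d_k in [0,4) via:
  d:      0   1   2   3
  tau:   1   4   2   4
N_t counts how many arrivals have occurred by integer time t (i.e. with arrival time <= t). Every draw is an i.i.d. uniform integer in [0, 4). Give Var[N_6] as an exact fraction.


Inter-arrival values over d=0..3: [1, 4, 2, 4]
Each d has probability 1/4, so the pmf of τ is: f(1) = 1/4, f(2) = 1/4, f(4) = 1/2
Let p_n(j) = P(N_n = j), with p_0 = [1]. Condition on τ_1: p_n(0) = P(τ > n), and for j >= 1, p_n(j) = Σ_{k<=n} f(k)·p_{n−k}(j−1)
p_1 = [3/4, 1/4]  (j = 0..1)
p_2 = [1/2, 7/16, 1/16]  (j = 0..2)
p_3 = [1/2, 5/16, 11/64, 1/64]  (j = 0..3)
p_4 = [0, 3/4, 3/16, 15/256, 1/256]  (j = 0..4)
p_5 = [0, 1/2, 25/64, 23/256, 19/1024, 1/1024]  (j = 0..5)
p_6 = [0, 1/4, 17/32, 45/256, 19/512, 23/4096, 1/4096]  (j = 0..6)
E[N_6] = Σ j·p_6(j) = 8265/4096;  E[N_6²] = Σ j²·p_6(j) = 19251/4096
Var[N_6] = 19251/4096 − (8265/4096)² = 10541871/16777216

10541871/16777216


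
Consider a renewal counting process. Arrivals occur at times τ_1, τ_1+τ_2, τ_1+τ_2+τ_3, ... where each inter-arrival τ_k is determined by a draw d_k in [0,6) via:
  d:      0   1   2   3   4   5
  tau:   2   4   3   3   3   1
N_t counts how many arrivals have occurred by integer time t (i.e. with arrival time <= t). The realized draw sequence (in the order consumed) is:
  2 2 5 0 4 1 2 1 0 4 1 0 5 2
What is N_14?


5

draw d_1=2: τ_1=3, arrival time A_1=3
draw d_2=2: τ_2=3, arrival time A_2=6
draw d_3=5: τ_3=1, arrival time A_3=7
draw d_4=0: τ_4=2, arrival time A_4=9
draw d_5=4: τ_5=3, arrival time A_5=12
draw d_6=1: τ_6=4, arrival time A_6=16
draw d_7=2: τ_7=3, arrival time A_7=19
draw d_8=1: τ_8=4, arrival time A_8=23
draw d_9=0: τ_9=2, arrival time A_9=25
draw d_10=4: τ_10=3, arrival time A_10=28
draw d_11=1: τ_11=4, arrival time A_11=32
draw d_12=0: τ_12=2, arrival time A_12=34
draw d_13=5: τ_13=1, arrival time A_13=35
draw d_14=2: τ_14=3, arrival time A_14=38
N_t over t=0..14: 0:0 1:0 2:0 3:1 4:1 5:1 6:2 7:3 8:3 9:4 10:4 11:4 12:5 13:5 14:5


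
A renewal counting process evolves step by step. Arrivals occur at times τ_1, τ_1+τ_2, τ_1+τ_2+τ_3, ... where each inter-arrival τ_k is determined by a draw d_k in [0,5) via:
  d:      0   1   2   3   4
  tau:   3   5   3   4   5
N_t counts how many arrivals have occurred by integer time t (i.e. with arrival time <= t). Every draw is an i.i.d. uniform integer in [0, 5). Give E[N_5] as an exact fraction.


Inter-arrival values over d=0..4: [3, 5, 3, 4, 5]
Each d has probability 1/5, so the pmf of τ is: f(3) = 2/5, f(4) = 1/5, f(5) = 2/5
Renewal equation for m(n) = E[N_n]: condition on τ_1 = k (if k <= n, one arrival plus a fresh copy on the remaining n−k steps): m(n) = F(n) + Σ_{k<=n} f(k)·m(n−k), where F(n) = P(τ <= n) and m(0) = 0
m(1) = F(1) = 0
m(2) = F(2) = 0
m(3) = F(3) = 2/5
m(4) = F(4) = 3/5
m(5) = F(5) = 1
E[N_5] = m(5) = 1

1


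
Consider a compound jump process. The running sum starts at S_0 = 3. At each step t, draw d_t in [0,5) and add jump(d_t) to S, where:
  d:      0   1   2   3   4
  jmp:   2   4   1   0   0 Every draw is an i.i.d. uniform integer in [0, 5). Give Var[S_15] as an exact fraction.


168/5

Outcome values over d=0..4: [2, 4, 1, 0, 0]
Σy = 7, Σy² = 21, M = 5
μ = 7/5 = 7/5,  σ² = 21/5 − (7/5)² = 56/25
Independent increments: Var[S_15] = 15·σ² = 15·(56/25) = 168/5


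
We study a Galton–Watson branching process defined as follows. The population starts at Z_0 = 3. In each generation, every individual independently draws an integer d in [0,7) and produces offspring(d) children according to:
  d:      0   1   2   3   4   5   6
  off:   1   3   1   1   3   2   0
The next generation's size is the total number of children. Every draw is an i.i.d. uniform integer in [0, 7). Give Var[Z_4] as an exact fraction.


Outcome values over d=0..6: [1, 3, 1, 1, 3, 2, 0]
Σy = 11, Σy² = 25, M = 7
μ = 11/7 = 11/7,  σ² = 25/7 − (11/7)² = 54/49
V_0 = 0, E_0 = 3
V_1 = 54/49·E_0 + (11/7)²·V_0 = 162/49;  E_1 = 33/7
V_2 = 54/49·E_1 + (11/7)²·V_1 = 32076/2401;  E_2 = 363/49
V_3 = 54/49·E_2 + (11/7)²·V_2 = 4841694/117649;  E_3 = 3993/343
V_4 = 54/49·E_3 + (11/7)²·V_3 = 659803320/5764801;  E_4 = 43923/2401

659803320/5764801


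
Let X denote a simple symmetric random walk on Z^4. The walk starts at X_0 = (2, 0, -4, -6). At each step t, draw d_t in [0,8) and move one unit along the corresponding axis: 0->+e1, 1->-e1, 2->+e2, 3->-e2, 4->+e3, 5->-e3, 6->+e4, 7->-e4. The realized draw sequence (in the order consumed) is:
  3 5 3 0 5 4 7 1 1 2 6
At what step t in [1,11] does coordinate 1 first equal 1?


t=0: X=(2, 0, -4, -6), d=3 → -e2, X_1=(2, -1, -4, -6)
t=1: X=(2, -1, -4, -6), d=5 → -e3, X_2=(2, -1, -5, -6)
t=2: X=(2, -1, -5, -6), d=3 → -e2, X_3=(2, -2, -5, -6)
t=3: X=(2, -2, -5, -6), d=0 → +e1, X_4=(3, -2, -5, -6)
t=4: X=(3, -2, -5, -6), d=5 → -e3, X_5=(3, -2, -6, -6)
t=5: X=(3, -2, -6, -6), d=4 → +e3, X_6=(3, -2, -5, -6)
t=6: X=(3, -2, -5, -6), d=7 → -e4, X_7=(3, -2, -5, -7)
t=7: X=(3, -2, -5, -7), d=1 → -e1, X_8=(2, -2, -5, -7)
t=8: X=(2, -2, -5, -7), d=1 → -e1, X_9=(1, -2, -5, -7)
t=9: X=(1, -2, -5, -7), d=2 → +e2, X_10=(1, -1, -5, -7)
t=10: X=(1, -1, -5, -7), d=6 → +e4, X_11=(1, -1, -5, -6)

9


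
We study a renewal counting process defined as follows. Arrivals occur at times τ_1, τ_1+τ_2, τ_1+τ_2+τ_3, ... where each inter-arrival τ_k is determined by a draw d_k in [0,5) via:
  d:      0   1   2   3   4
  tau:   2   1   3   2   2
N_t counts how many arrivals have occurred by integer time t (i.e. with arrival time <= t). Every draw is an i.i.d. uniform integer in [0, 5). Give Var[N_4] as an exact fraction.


Inter-arrival values over d=0..4: [2, 1, 3, 2, 2]
Each d has probability 1/5, so the pmf of τ is: f(1) = 1/5, f(2) = 3/5, f(3) = 1/5
Let p_n(j) = P(N_n = j), with p_0 = [1]. Condition on τ_1: p_n(0) = P(τ > n), and for j >= 1, p_n(j) = Σ_{k<=n} f(k)·p_{n−k}(j−1)
p_1 = [4/5, 1/5]  (j = 0..1)
p_2 = [1/5, 19/25, 1/25]  (j = 0..2)
p_3 = [0, 18/25, 34/125, 1/125]  (j = 0..3)
p_4 = [0, 7/25, 16/25, 49/625, 1/625]  (j = 0..4)
E[N_4] = Σ j·p_4(j) = 1126/625;  E[N_4²] = Σ j²·p_4(j) = 2232/625
Var[N_4] = 2232/625 − (1126/625)² = 127124/390625

127124/390625


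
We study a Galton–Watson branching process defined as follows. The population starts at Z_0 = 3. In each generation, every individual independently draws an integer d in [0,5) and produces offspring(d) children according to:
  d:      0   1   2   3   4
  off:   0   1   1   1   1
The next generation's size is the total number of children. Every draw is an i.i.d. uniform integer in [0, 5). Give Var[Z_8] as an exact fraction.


63915098112/152587890625

Outcome values over d=0..4: [0, 1, 1, 1, 1]
Σy = 4, Σy² = 4, M = 5
μ = 4/5 = 4/5,  σ² = 4/5 − (4/5)² = 4/25
V_0 = 0, E_0 = 3
V_1 = 4/25·E_0 + (4/5)²·V_0 = 12/25;  E_1 = 12/5
V_2 = 4/25·E_1 + (4/5)²·V_1 = 432/625;  E_2 = 48/25
V_3 = 4/25·E_2 + (4/5)²·V_2 = 11712/15625;  E_3 = 192/125
V_4 = 4/25·E_3 + (4/5)²·V_3 = 283392/390625;  E_4 = 768/625
V_5 = 4/25·E_4 + (4/5)²·V_4 = 6454272/9765625;  E_5 = 3072/3125
V_6 = 4/25·E_5 + (4/5)²·V_5 = 141668352/244140625;  E_6 = 12288/15625
V_7 = 4/25·E_6 + (4/5)²·V_6 = 3034693632/6103515625;  E_7 = 49152/78125
V_8 = 4/25·E_7 + (4/5)²·V_7 = 63915098112/152587890625;  E_8 = 196608/390625


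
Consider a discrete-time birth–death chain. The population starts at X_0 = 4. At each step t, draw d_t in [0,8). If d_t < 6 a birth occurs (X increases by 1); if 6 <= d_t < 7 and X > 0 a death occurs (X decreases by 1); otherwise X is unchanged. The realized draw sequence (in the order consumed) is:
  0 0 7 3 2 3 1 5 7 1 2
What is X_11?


13

t=0: X=4, d=0 → birth, X_1=5
t=1: X=5, d=0 → birth, X_2=6
t=2: X=6, d=7 → hold, X_3=6
t=3: X=6, d=3 → birth, X_4=7
t=4: X=7, d=2 → birth, X_5=8
t=5: X=8, d=3 → birth, X_6=9
t=6: X=9, d=1 → birth, X_7=10
t=7: X=10, d=5 → birth, X_8=11
t=8: X=11, d=7 → hold, X_9=11
t=9: X=11, d=1 → birth, X_10=12
t=10: X=12, d=2 → birth, X_11=13


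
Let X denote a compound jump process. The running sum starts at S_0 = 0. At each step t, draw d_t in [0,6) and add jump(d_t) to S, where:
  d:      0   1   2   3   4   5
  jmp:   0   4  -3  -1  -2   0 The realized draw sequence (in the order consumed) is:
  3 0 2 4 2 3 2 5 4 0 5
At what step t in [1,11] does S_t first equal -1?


1

t=0: S=0, d=3, jump=-1, S_1=-1
t=1: S=-1, d=0, jump=0, S_2=-1
t=2: S=-1, d=2, jump=-3, S_3=-4
t=3: S=-4, d=4, jump=-2, S_4=-6
t=4: S=-6, d=2, jump=-3, S_5=-9
t=5: S=-9, d=3, jump=-1, S_6=-10
t=6: S=-10, d=2, jump=-3, S_7=-13
t=7: S=-13, d=5, jump=0, S_8=-13
t=8: S=-13, d=4, jump=-2, S_9=-15
t=9: S=-15, d=0, jump=0, S_10=-15
t=10: S=-15, d=5, jump=0, S_11=-15


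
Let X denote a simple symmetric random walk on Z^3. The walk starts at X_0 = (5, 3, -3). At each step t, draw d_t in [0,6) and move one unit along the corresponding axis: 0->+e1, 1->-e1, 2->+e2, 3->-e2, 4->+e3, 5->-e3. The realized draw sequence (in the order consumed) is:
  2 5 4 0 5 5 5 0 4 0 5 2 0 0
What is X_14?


t=0: X=(5, 3, -3), d=2 → +e2, X_1=(5, 4, -3)
t=1: X=(5, 4, -3), d=5 → -e3, X_2=(5, 4, -4)
t=2: X=(5, 4, -4), d=4 → +e3, X_3=(5, 4, -3)
t=3: X=(5, 4, -3), d=0 → +e1, X_4=(6, 4, -3)
t=4: X=(6, 4, -3), d=5 → -e3, X_5=(6, 4, -4)
t=5: X=(6, 4, -4), d=5 → -e3, X_6=(6, 4, -5)
t=6: X=(6, 4, -5), d=5 → -e3, X_7=(6, 4, -6)
t=7: X=(6, 4, -6), d=0 → +e1, X_8=(7, 4, -6)
t=8: X=(7, 4, -6), d=4 → +e3, X_9=(7, 4, -5)
t=9: X=(7, 4, -5), d=0 → +e1, X_10=(8, 4, -5)
t=10: X=(8, 4, -5), d=5 → -e3, X_11=(8, 4, -6)
t=11: X=(8, 4, -6), d=2 → +e2, X_12=(8, 5, -6)
t=12: X=(8, 5, -6), d=0 → +e1, X_13=(9, 5, -6)
t=13: X=(9, 5, -6), d=0 → +e1, X_14=(10, 5, -6)

(10, 5, -6)


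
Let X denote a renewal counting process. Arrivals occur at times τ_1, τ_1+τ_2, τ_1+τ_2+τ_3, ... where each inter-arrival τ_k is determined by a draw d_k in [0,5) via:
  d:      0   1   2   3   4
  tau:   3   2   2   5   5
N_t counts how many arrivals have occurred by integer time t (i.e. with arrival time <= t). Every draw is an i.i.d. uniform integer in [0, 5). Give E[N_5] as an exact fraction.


33/25

Inter-arrival values over d=0..4: [3, 2, 2, 5, 5]
Each d has probability 1/5, so the pmf of τ is: f(2) = 2/5, f(3) = 1/5, f(5) = 2/5
Renewal equation for m(n) = E[N_n]: condition on τ_1 = k (if k <= n, one arrival plus a fresh copy on the remaining n−k steps): m(n) = F(n) + Σ_{k<=n} f(k)·m(n−k), where F(n) = P(τ <= n) and m(0) = 0
m(1) = F(1) = 0
m(2) = F(2) = 2/5
m(3) = F(3) = 3/5
m(4) = F(4) + f(2)·m(2) = 3/5 + 2/5·2/5 = 19/25
m(5) = F(5) + f(2)·m(3) + f(3)·m(2) = 1 + 2/5·3/5 + 1/5·2/5 = 33/25
E[N_5] = m(5) = 33/25


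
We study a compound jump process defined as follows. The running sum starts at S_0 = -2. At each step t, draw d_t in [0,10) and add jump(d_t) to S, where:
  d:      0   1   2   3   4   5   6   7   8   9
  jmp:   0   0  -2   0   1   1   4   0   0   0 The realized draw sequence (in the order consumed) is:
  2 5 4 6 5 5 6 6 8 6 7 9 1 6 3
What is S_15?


20

t=0: S=-2, d=2, jump=-2, S_1=-4
t=1: S=-4, d=5, jump=1, S_2=-3
t=2: S=-3, d=4, jump=1, S_3=-2
t=3: S=-2, d=6, jump=4, S_4=2
t=4: S=2, d=5, jump=1, S_5=3
t=5: S=3, d=5, jump=1, S_6=4
t=6: S=4, d=6, jump=4, S_7=8
t=7: S=8, d=6, jump=4, S_8=12
t=8: S=12, d=8, jump=0, S_9=12
t=9: S=12, d=6, jump=4, S_10=16
t=10: S=16, d=7, jump=0, S_11=16
t=11: S=16, d=9, jump=0, S_12=16
t=12: S=16, d=1, jump=0, S_13=16
t=13: S=16, d=6, jump=4, S_14=20
t=14: S=20, d=3, jump=0, S_15=20


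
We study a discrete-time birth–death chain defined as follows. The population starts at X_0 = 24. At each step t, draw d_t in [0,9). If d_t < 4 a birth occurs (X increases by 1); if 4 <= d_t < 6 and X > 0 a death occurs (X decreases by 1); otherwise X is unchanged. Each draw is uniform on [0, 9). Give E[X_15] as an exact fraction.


82/3

X can drop by at most 1 per step and X_0 = 24 > T = 15, so X_t >= 24 − t >= 9 > 0 for every t <= 15: the floor at 0 (the 'and X > 0' condition) never binds. Hence X_15 = X_0 + Σ_{t<15} Y_t with i.i.d. increments Y_t = y(d_t) ∈ {+1, −1, 0}.
Outcome values over d=0..8: [1, 1, 1, 1, -1, -1, 0, 0, 0]
Σy = 2, Σy² = 6, M = 9
μ = 2/9 = 2/9,  σ² = 6/9 − (2/9)² = 50/81
E[X_15] = 24 + 15·(2/9) = 82/3


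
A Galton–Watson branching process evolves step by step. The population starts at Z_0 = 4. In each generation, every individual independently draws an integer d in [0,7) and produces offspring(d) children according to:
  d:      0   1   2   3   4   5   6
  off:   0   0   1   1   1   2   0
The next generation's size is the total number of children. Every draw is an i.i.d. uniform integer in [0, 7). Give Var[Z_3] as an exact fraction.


Outcome values over d=0..6: [0, 0, 1, 1, 1, 2, 0]
Σy = 5, Σy² = 7, M = 7
μ = 5/7 = 5/7,  σ² = 7/7 − (5/7)² = 24/49
V_0 = 0, E_0 = 4
V_1 = 24/49·E_0 + (5/7)²·V_0 = 96/49;  E_1 = 20/7
V_2 = 24/49·E_1 + (5/7)²·V_1 = 5760/2401;  E_2 = 100/49
V_3 = 24/49·E_2 + (5/7)²·V_2 = 261600/117649;  E_3 = 500/343

261600/117649


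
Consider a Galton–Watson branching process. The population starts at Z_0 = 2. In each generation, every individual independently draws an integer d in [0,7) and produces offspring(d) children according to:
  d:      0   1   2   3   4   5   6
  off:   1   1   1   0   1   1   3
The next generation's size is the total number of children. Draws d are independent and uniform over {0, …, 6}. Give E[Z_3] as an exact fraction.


1024/343

Outcome values over d=0..6: [1, 1, 1, 0, 1, 1, 3]
Σy = 8, Σy² = 14, M = 7
μ = 8/7 = 8/7,  σ² = 14/7 − (8/7)² = 34/49
E[Z_0] = 2
E[Z_1] = 8/7·E[Z_0] = 16/7
E[Z_2] = 8/7·E[Z_1] = 128/49
E[Z_3] = 8/7·E[Z_2] = 1024/343


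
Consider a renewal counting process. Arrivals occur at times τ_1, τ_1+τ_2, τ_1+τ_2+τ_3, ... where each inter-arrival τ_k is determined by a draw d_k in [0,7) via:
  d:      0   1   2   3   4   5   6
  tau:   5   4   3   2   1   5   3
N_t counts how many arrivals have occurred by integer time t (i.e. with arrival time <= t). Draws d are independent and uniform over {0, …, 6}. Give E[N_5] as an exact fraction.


Inter-arrival values over d=0..6: [5, 4, 3, 2, 1, 5, 3]
Each d has probability 1/7, so the pmf of τ is: f(1) = 1/7, f(2) = 1/7, f(3) = 2/7, f(4) = 1/7, f(5) = 2/7
Renewal equation for m(n) = E[N_n]: condition on τ_1 = k (if k <= n, one arrival plus a fresh copy on the remaining n−k steps): m(n) = F(n) + Σ_{k<=n} f(k)·m(n−k), where F(n) = P(τ <= n) and m(0) = 0
m(1) = F(1) = 1/7
m(2) = F(2) + f(1)·m(1) = 2/7 + 1/7·1/7 = 15/49
m(3) = F(3) + f(1)·m(2) + f(2)·m(1) = 4/7 + 1/7·15/49 + 1/7·1/7 = 218/343
m(4) = F(4) + f(1)·m(3) + f(2)·m(2) + f(3)·m(1) = 5/7 + 1/7·218/343 + 1/7·15/49 + 2/7·1/7 = 2136/2401
m(5) = F(5) + f(1)·m(4) + f(2)·m(3) + f(3)·m(2) + f(4)·m(1) = 1 + 1/7·2136/2401 + 1/7·218/343 + 2/7·15/49 + 1/7·1/7 = 22282/16807
E[N_5] = m(5) = 22282/16807

22282/16807
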